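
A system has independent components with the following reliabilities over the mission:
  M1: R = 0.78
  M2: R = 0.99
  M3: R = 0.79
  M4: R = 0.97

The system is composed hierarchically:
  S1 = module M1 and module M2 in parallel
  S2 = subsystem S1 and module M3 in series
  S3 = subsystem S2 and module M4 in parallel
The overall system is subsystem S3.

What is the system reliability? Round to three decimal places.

Parallel (M1 and M2): 1 − (1 − 0.78000)(1 − 0.99000) = 0.99780
Series ([0.99780] and M3): 0.99780 × 0.79000 = 0.78826
Parallel ([0.78826] and M4): 1 − (1 − 0.78826)(1 − 0.97000) = 0.994

0.994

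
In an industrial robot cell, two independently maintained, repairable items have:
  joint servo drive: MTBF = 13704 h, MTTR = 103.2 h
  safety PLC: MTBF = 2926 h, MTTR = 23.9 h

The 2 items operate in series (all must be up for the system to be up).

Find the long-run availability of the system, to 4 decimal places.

0.9845

A(joint servo drive) = MTBF/(MTBF+MTTR) = 13704/(13704+103.2) = 0.992526
A(safety PLC) = MTBF/(MTBF+MTTR) = 2926/(2926+23.9) = 0.991898
Series availability: 0.992526 × 0.991898 = 0.9845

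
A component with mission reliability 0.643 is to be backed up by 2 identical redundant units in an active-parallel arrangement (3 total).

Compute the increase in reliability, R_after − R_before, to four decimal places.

R_before = 0.643
R_after = 1 − (1 − 0.643)^3 = 0.9545
ΔR = 0.9545 − 0.643 = 0.3115

0.3115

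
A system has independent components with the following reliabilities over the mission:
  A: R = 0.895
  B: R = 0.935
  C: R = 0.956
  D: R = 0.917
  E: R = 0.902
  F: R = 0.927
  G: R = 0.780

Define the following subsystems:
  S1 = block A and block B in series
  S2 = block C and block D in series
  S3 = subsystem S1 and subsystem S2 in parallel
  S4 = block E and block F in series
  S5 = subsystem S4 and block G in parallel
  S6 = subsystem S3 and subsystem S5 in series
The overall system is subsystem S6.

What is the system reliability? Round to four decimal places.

0.9446

Series (A and B): 0.895000 × 0.935000 = 0.836825
Series (C and D): 0.956000 × 0.917000 = 0.876652
Parallel ([0.836825] and [0.876652]): 1 − (1 − 0.836825)(1 − 0.876652) = 0.979873
Series (E and F): 0.902000 × 0.927000 = 0.836154
Parallel ([0.836154] and G): 1 − (1 − 0.836154)(1 − 0.780000) = 0.963954
Series ([0.979873] and [0.963954]): 0.979873 × 0.963954 = 0.9446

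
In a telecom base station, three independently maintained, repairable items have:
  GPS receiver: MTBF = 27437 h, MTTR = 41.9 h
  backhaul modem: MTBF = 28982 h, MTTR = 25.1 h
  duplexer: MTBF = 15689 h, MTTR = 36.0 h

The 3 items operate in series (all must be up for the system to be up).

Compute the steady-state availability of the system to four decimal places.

0.9953

A(GPS receiver) = MTBF/(MTBF+MTTR) = 27437/(27437+41.9) = 0.998475
A(backhaul modem) = MTBF/(MTBF+MTTR) = 28982/(28982+25.1) = 0.999135
A(duplexer) = MTBF/(MTBF+MTTR) = 15689/(15689+36.0) = 0.997711
Series availability: 0.998475 × 0.999135 × 0.997711 = 0.9953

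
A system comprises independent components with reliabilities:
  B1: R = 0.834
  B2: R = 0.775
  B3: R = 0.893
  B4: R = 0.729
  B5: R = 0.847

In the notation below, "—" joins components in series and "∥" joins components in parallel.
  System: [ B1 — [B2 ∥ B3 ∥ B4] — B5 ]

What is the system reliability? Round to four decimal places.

Parallel (B2, B3, and B4): 1 − (1 − 0.775000)(1 − 0.893000)(1 − 0.729000) = 0.993476
Series (B1, [0.993476], and B5): 0.834000 × 0.993476 × 0.847000 = 0.7018

0.7018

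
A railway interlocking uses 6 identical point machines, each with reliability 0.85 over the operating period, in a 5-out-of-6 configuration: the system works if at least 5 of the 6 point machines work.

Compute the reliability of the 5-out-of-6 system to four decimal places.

R = Σ_{i=5}^{6} C(6,i) p^i (1−p)^{6−i} with p = 0.85
C(6,5)·0.85^5·0.15^1 = 0.399335
C(6,6)·0.85^6·0.15^0 = 0.377150
Sum = 0.7765

0.7765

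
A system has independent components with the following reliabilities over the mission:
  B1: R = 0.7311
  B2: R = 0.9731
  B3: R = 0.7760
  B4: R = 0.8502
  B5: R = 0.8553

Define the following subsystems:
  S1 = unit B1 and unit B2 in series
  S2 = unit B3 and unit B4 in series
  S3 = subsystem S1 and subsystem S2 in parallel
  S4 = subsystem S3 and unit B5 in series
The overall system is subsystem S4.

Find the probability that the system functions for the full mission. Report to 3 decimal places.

0.771

Series (B1 and B2): 0.73110 × 0.97310 = 0.71143
Series (B3 and B4): 0.77600 × 0.85020 = 0.65976
Parallel ([0.71143] and [0.65976]): 1 − (1 − 0.71143)(1 − 0.65976) = 0.90182
Series ([0.90182] and B5): 0.90182 × 0.85530 = 0.771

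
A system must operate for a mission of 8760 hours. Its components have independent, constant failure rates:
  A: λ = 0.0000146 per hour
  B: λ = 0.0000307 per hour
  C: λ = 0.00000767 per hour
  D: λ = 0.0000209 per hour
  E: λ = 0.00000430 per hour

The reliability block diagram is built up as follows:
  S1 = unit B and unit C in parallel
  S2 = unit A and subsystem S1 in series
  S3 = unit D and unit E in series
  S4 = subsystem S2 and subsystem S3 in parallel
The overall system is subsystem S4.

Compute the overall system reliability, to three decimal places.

0.974

R(A) = exp(−0.0000146 × 8760) = 0.87994
R(B) = exp(−0.0000307 × 8760) = 0.76420
R(C) = exp(−0.00000767 × 8760) = 0.93502
R(D) = exp(−0.0000209 × 8760) = 0.83270
R(E) = exp(−0.00000430 × 8760) = 0.96303
Parallel (B and C): 1 − (1 − 0.76420)(1 − 0.93502) = 0.98468
Series (A and [0.98468]): 0.87994 × 0.98468 = 0.86646
Series (D and E): 0.83270 × 0.96303 = 0.80192
Parallel ([0.86646] and [0.80192]): 1 − (1 − 0.86646)(1 − 0.80192) = 0.974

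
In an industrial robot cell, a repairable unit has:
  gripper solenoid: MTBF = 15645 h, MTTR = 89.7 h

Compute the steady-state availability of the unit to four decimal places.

0.9943

A(gripper solenoid) = MTBF/(MTBF+MTTR) = 15645/(15645+89.7) = 0.9943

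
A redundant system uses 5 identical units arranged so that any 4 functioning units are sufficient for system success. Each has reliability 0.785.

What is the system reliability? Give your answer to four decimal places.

0.7063

R = Σ_{i=4}^{5} C(5,i) p^i (1−p)^{5−i} with p = 0.785
C(5,4)·0.785^4·0.215^1 = 0.408213
C(5,5)·0.785^5·0.215^0 = 0.298091
Sum = 0.7063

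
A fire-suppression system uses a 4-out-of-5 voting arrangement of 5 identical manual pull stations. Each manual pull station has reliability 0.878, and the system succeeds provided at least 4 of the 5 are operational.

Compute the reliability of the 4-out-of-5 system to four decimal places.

R = Σ_{i=4}^{5} C(5,i) p^i (1−p)^{5−i} with p = 0.878
C(5,4)·0.878^4·0.122^1 = 0.362500
C(5,5)·0.878^5·0.122^0 = 0.521762
Sum = 0.8843

0.8843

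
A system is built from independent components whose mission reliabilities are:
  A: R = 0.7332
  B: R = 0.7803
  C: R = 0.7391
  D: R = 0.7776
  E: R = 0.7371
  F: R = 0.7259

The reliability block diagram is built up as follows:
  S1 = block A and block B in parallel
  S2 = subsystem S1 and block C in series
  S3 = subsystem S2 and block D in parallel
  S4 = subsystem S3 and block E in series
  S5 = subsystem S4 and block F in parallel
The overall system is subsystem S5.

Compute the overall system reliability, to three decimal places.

Parallel (A and B): 1 − (1 − 0.73320)(1 − 0.78030) = 0.94138
Series ([0.94138] and C): 0.94138 × 0.73910 = 0.69577
Parallel ([0.69577] and D): 1 − (1 − 0.69577)(1 − 0.77760) = 0.93234
Series ([0.93234] and E): 0.93234 × 0.73710 = 0.68723
Parallel ([0.68723] and F): 1 − (1 − 0.68723)(1 − 0.72590) = 0.914

0.914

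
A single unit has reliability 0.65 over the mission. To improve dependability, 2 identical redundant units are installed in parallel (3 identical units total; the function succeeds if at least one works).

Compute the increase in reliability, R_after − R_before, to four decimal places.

0.3071

R_before = 0.65
R_after = 1 − (1 − 0.65)^3 = 0.9571
ΔR = 0.9571 − 0.65 = 0.3071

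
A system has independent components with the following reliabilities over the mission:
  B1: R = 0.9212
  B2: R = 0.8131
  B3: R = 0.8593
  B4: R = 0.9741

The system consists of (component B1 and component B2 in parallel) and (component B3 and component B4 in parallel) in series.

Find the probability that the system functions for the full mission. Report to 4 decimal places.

Parallel (B1 and B2): 1 − (1 − 0.921200)(1 − 0.813100) = 0.985272
Parallel (B3 and B4): 1 − (1 − 0.859300)(1 − 0.974100) = 0.996356
Series ([0.985272] and [0.996356]): 0.985272 × 0.996356 = 0.9817

0.9817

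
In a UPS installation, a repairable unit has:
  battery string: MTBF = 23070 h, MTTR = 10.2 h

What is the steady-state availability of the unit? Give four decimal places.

0.9996

A(battery string) = MTBF/(MTBF+MTTR) = 23070/(23070+10.2) = 0.9996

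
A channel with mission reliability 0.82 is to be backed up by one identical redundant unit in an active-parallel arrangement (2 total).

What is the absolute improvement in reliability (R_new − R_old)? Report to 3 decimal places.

0.148

R_before = 0.82
R_after = 1 − (1 − 0.82)^2 = 0.968
ΔR = 0.968 − 0.82 = 0.148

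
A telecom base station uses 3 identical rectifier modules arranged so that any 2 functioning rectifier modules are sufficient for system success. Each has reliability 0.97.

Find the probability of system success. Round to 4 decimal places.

R = Σ_{i=2}^{3} C(3,i) p^i (1−p)^{3−i} with p = 0.97
C(3,2)·0.97^2·0.03^1 = 0.084681
C(3,3)·0.97^3·0.03^0 = 0.912673
Sum = 0.9974

0.9974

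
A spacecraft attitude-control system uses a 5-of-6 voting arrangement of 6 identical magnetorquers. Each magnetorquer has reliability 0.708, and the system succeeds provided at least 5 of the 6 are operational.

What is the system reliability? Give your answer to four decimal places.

R = Σ_{i=5}^{6} C(6,i) p^i (1−p)^{6−i} with p = 0.708
C(6,5)·0.708^5·0.292^1 = 0.311674
C(6,6)·0.708^6·0.292^0 = 0.125950
Sum = 0.4376

0.4376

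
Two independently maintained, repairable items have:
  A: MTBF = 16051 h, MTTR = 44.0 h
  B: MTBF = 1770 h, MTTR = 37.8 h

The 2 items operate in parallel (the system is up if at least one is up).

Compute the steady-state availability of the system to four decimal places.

A(A) = MTBF/(MTBF+MTTR) = 16051/(16051+44.0) = 0.997266
A(B) = MTBF/(MTBF+MTTR) = 1770/(1770+37.8) = 0.979091
Parallel availability: 1 − (1 − 0.997266)(1 − 0.979091) = 0.9999

0.9999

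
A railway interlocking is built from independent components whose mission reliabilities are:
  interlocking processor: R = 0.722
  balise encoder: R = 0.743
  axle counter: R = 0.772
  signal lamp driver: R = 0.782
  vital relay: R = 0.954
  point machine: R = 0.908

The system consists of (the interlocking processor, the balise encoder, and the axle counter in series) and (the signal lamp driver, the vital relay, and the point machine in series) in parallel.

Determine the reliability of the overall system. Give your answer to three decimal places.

Series (interlocking processor, balise encoder, and axle counter): 0.72200 × 0.74300 × 0.77200 = 0.41414
Series (signal lamp driver, vital relay, and point machine): 0.78200 × 0.95400 × 0.90800 = 0.67739
Parallel ([0.41414] and [0.67739]): 1 − (1 − 0.41414)(1 − 0.67739) = 0.811

0.811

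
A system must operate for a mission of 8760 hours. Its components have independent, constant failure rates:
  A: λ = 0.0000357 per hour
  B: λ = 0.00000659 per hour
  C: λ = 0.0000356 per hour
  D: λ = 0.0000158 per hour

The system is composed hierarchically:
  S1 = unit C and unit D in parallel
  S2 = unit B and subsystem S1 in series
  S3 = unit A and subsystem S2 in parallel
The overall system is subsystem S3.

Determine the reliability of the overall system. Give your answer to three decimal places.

R(A) = exp(−0.0000357 × 8760) = 0.73145
R(B) = exp(−0.00000659 × 8760) = 0.94391
R(C) = exp(−0.0000356 × 8760) = 0.73209
R(D) = exp(−0.0000158 × 8760) = 0.87074
Parallel (C and D): 1 − (1 − 0.73209)(1 − 0.87074) = 0.96537
Series (B and [0.96537]): 0.94391 × 0.96537 = 0.91122
Parallel (A and [0.91122]): 1 − (1 − 0.73145)(1 − 0.91122) = 0.976

0.976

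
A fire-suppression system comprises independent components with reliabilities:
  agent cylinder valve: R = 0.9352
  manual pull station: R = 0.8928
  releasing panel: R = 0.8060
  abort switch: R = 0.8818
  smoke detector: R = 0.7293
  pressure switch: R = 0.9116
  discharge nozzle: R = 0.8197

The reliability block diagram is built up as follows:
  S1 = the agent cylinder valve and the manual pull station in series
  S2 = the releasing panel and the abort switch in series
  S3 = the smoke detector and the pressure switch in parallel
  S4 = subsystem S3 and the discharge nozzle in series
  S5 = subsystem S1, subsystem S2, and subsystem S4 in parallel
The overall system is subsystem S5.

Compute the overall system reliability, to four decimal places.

0.9905

Series (agent cylinder valve and manual pull station): 0.935200 × 0.892800 = 0.834947
Series (releasing panel and abort switch): 0.806000 × 0.881800 = 0.710731
Parallel (smoke detector and pressure switch): 1 − (1 − 0.729300)(1 − 0.911600) = 0.976070
Series ([0.976070] and discharge nozzle): 0.976070 × 0.819700 = 0.800085
Parallel ([0.834947], [0.710731], and [0.800085]): 1 − (1 − 0.834947)(1 − 0.710731)(1 − 0.800085) = 0.9905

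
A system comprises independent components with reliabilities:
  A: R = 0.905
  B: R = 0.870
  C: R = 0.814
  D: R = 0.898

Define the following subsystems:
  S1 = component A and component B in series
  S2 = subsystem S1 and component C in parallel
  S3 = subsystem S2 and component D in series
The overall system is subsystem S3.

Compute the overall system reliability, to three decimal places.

0.862

Series (A and B): 0.90500 × 0.87000 = 0.78735
Parallel ([0.78735] and C): 1 − (1 − 0.78735)(1 − 0.81400) = 0.96045
Series ([0.96045] and D): 0.96045 × 0.89800 = 0.862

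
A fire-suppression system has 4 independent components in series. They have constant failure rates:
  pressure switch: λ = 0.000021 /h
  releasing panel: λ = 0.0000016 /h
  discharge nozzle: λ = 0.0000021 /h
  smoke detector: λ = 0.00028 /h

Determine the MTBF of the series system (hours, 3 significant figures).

3280

Series of exponential components: λ_sys = Σ λ_i
λ_sys = 0.000021 + 0.0000016 + 0.0000021 + 0.00028 = 3.0470e-04 /h
MTBF = 1 / λ_sys = 3280 h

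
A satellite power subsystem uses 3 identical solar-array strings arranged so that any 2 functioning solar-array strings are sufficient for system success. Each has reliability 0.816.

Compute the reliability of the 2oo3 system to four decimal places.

R = Σ_{i=2}^{3} C(3,i) p^i (1−p)^{3−i} with p = 0.816
C(3,2)·0.816^2·0.184^1 = 0.367553
C(3,3)·0.816^3·0.184^0 = 0.543338
Sum = 0.9109

0.9109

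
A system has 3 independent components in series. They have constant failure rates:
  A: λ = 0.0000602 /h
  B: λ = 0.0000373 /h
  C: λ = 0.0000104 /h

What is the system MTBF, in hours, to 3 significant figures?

Series of exponential components: λ_sys = Σ λ_i
λ_sys = 0.0000602 + 0.0000373 + 0.0000104 = 1.0790e-04 /h
MTBF = 1 / λ_sys = 9270 h

9270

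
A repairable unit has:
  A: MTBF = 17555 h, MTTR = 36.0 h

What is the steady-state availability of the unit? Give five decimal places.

A(A) = MTBF/(MTBF+MTTR) = 17555/(17555+36.0) = 0.99795

0.99795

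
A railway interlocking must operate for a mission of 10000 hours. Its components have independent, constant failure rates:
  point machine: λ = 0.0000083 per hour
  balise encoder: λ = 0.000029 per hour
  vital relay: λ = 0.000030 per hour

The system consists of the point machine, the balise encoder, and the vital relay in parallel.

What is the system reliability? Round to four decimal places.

R(point machine) = exp(−0.0000083 × 10000) = 0.920351
R(balise encoder) = exp(−0.000029 × 10000) = 0.748264
R(vital relay) = exp(−0.000030 × 10000) = 0.740818
Parallel (point machine, balise encoder, and vital relay): 1 − (1 − 0.920351)(1 − 0.748264)(1 − 0.740818) = 0.9948

0.9948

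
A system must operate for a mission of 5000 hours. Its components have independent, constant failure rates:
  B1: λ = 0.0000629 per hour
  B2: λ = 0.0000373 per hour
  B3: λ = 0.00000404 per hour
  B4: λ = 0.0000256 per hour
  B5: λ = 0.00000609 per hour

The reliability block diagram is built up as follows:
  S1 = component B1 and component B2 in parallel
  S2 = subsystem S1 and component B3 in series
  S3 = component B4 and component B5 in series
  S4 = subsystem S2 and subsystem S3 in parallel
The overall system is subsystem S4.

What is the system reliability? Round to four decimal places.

R(B1) = exp(−0.0000629 × 5000) = 0.730154
R(B2) = exp(−0.0000373 × 5000) = 0.829859
R(B3) = exp(−0.00000404 × 5000) = 0.980003
R(B4) = exp(−0.0000256 × 5000) = 0.879853
R(B5) = exp(−0.00000609 × 5000) = 0.970009
Parallel (B1 and B2): 1 − (1 − 0.730154)(1 − 0.829859) = 0.954088
Series ([0.954088] and B3): 0.954088 × 0.980003 = 0.935009
Series (B4 and B5): 0.879853 × 0.970009 = 0.853465
Parallel ([0.935009] and [0.853465]): 1 − (1 − 0.935009)(1 − 0.853465) = 0.9905

0.9905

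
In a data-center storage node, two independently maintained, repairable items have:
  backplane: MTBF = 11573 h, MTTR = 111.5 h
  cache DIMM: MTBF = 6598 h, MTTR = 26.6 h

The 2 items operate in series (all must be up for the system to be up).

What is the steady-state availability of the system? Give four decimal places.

A(backplane) = MTBF/(MTBF+MTTR) = 11573/(11573+111.5) = 0.990457
A(cache DIMM) = MTBF/(MTBF+MTTR) = 6598/(6598+26.6) = 0.995985
Series availability: 0.990457 × 0.995985 = 0.9865

0.9865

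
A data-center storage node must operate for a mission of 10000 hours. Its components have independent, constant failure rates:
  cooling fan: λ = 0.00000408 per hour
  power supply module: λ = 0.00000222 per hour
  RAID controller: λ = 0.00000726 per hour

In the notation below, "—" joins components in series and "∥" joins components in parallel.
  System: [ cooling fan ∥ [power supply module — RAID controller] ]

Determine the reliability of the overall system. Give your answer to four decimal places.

R(cooling fan) = exp(−0.00000408 × 10000) = 0.960021
R(power supply module) = exp(−0.00000222 × 10000) = 0.978045
R(RAID controller) = exp(−0.00000726 × 10000) = 0.929973
Series (power supply module and RAID controller): 0.978045 × 0.929973 = 0.909555
Parallel (cooling fan and [0.909555]): 1 − (1 − 0.960021)(1 − 0.909555) = 0.9964

0.9964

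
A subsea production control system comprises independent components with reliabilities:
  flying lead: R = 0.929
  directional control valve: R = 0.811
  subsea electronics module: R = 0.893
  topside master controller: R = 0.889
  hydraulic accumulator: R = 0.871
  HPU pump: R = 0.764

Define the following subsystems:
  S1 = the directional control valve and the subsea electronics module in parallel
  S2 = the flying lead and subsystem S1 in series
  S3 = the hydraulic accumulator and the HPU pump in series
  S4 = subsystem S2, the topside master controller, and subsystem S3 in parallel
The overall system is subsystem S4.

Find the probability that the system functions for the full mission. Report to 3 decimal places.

0.997

Parallel (directional control valve and subsea electronics module): 1 − (1 − 0.81100)(1 − 0.89300) = 0.97978
Series (flying lead and [0.97978]): 0.92900 × 0.97978 = 0.91022
Series (hydraulic accumulator and HPU pump): 0.87100 × 0.76400 = 0.66544
Parallel ([0.91022], topside master controller, and [0.66544]): 1 − (1 − 0.91022)(1 − 0.88900)(1 − 0.66544) = 0.997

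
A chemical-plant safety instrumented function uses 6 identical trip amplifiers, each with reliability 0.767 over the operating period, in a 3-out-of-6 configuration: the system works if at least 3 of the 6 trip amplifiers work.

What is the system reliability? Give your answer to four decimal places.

0.9707

R = Σ_{i=3}^{6} C(6,i) p^i (1−p)^{6−i} with p = 0.767
C(6,3)·0.767^3·0.233^3 = 0.114152
C(6,4)·0.767^4·0.233^2 = 0.281828
C(6,5)·0.767^5·0.233^1 = 0.371094
C(6,6)·0.767^6·0.233^0 = 0.203597
Sum = 0.9707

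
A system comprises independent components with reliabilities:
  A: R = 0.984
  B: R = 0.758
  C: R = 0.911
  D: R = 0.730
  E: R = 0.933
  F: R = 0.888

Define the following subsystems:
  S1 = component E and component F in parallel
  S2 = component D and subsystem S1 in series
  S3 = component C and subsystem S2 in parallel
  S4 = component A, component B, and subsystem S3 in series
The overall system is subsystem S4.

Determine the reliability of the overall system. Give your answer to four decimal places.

Parallel (E and F): 1 − (1 − 0.933000)(1 − 0.888000) = 0.992496
Series (D and [0.992496]): 0.730000 × 0.992496 = 0.724522
Parallel (C and [0.724522]): 1 − (1 − 0.911000)(1 − 0.724522) = 0.975482
Series (A, B, and [0.975482]): 0.984000 × 0.758000 × 0.975482 = 0.7276

0.7276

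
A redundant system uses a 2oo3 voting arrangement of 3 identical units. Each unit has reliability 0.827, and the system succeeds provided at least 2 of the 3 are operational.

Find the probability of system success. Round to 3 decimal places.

R = Σ_{i=2}^{3} C(3,i) p^i (1−p)^{3−i} with p = 0.827
C(3,2)·0.827^2·0.173^1 = 0.35496
C(3,3)·0.827^3·0.173^0 = 0.56561
Sum = 0.921

0.921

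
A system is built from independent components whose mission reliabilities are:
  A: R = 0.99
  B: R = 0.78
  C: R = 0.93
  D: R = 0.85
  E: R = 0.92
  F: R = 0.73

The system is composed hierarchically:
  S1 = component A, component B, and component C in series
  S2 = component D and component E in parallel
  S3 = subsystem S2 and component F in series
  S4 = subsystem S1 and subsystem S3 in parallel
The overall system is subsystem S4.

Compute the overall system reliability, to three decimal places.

Series (A, B, and C): 0.99000 × 0.78000 × 0.93000 = 0.71815
Parallel (D and E): 1 − (1 − 0.85000)(1 − 0.92000) = 0.98800
Series ([0.98800] and F): 0.98800 × 0.73000 = 0.72124
Parallel ([0.71815] and [0.72124]): 1 − (1 − 0.71815)(1 − 0.72124) = 0.921

0.921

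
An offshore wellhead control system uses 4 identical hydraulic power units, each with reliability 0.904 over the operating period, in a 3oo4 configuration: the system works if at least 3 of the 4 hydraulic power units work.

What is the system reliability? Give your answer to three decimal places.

R = Σ_{i=3}^{4} C(4,i) p^i (1−p)^{4−i} with p = 0.904
C(4,3)·0.904^3·0.096^1 = 0.28369
C(4,4)·0.904^4·0.096^0 = 0.66784
Sum = 0.952

0.952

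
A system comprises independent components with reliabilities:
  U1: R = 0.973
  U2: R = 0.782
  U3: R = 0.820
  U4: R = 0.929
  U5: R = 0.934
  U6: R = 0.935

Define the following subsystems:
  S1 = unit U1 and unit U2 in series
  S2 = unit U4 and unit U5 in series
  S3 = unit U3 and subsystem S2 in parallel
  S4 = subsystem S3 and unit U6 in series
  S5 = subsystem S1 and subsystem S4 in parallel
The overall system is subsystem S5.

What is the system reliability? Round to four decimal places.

Series (U1 and U2): 0.973000 × 0.782000 = 0.760886
Series (U4 and U5): 0.929000 × 0.934000 = 0.867686
Parallel (U3 and [0.867686]): 1 − (1 − 0.820000)(1 − 0.867686) = 0.976183
Series ([0.976183] and U6): 0.976183 × 0.935000 = 0.912731
Parallel ([0.760886] and [0.912731]): 1 − (1 − 0.760886)(1 − 0.912731) = 0.9791

0.9791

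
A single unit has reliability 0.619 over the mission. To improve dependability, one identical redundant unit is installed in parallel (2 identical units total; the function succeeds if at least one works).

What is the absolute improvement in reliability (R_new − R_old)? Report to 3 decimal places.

0.236

R_before = 0.619
R_after = 1 − (1 − 0.619)^2 = 0.855
ΔR = 0.855 − 0.619 = 0.236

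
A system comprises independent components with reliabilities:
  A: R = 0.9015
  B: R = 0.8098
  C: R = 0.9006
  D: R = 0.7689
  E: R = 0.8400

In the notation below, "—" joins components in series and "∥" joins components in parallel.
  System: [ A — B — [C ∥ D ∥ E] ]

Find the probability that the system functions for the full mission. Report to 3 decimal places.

0.727

Parallel (C, D, and E): 1 − (1 − 0.90060)(1 − 0.76890)(1 − 0.84000) = 0.99632
Series (A, B, and [0.99632]): 0.90150 × 0.80980 × 0.99632 = 0.727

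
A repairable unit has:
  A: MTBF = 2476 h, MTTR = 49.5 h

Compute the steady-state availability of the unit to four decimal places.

0.9804

A(A) = MTBF/(MTBF+MTTR) = 2476/(2476+49.5) = 0.9804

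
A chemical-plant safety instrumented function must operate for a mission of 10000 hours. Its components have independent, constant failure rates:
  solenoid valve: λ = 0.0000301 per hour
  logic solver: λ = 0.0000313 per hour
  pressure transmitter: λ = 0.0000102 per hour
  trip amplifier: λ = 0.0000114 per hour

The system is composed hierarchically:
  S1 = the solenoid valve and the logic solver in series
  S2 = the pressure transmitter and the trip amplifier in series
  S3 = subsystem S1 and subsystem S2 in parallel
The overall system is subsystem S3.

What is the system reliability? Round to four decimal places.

R(solenoid valve) = exp(−0.0000301 × 10000) = 0.740078
R(logic solver) = exp(−0.0000313 × 10000) = 0.731250
R(pressure transmitter) = exp(−0.0000102 × 10000) = 0.903030
R(trip amplifier) = exp(−0.0000114 × 10000) = 0.892258
Series (solenoid valve and logic solver): 0.740078 × 0.731250 = 0.541182
Series (pressure transmitter and trip amplifier): 0.903030 × 0.892258 = 0.805736
Parallel ([0.541182] and [0.805736]): 1 − (1 − 0.541182)(1 − 0.805736) = 0.9109

0.9109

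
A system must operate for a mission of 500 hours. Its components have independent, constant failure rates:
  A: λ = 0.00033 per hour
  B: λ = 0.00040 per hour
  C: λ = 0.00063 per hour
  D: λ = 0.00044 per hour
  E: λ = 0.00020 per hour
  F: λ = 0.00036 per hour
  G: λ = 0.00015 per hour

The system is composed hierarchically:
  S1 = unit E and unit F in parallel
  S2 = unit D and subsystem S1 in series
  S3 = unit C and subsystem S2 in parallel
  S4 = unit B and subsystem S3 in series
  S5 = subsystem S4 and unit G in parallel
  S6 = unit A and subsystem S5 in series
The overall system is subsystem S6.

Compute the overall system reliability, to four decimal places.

R(A) = exp(−0.00033 × 500) = 0.847894
R(B) = exp(−0.00040 × 500) = 0.818731
R(C) = exp(−0.00063 × 500) = 0.729789
R(D) = exp(−0.00044 × 500) = 0.802519
R(E) = exp(−0.00020 × 500) = 0.904837
R(F) = exp(−0.00036 × 500) = 0.835270
R(G) = exp(−0.00015 × 500) = 0.927743
Parallel (E and F): 1 − (1 − 0.904837)(1 − 0.835270) = 0.984324
Series (D and [0.984324]): 0.802519 × 0.984324 = 0.789939
Parallel (C and [0.789939]): 1 − (1 − 0.729789)(1 − 0.789939) = 0.943239
Series (B and [0.943239]): 0.818731 × 0.943239 = 0.772259
Parallel ([0.772259] and G): 1 − (1 − 0.772259)(1 − 0.927743) = 0.983544
Series (A and [0.983544]): 0.847894 × 0.983544 = 0.8339

0.8339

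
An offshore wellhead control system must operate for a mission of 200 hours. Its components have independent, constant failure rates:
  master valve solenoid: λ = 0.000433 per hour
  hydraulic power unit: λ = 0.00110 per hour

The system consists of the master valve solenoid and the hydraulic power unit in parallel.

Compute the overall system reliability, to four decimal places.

0.9836

R(master valve solenoid) = exp(−0.000433 × 200) = 0.917044
R(hydraulic power unit) = exp(−0.00110 × 200) = 0.802519
Parallel (master valve solenoid and hydraulic power unit): 1 − (1 − 0.917044)(1 − 0.802519) = 0.9836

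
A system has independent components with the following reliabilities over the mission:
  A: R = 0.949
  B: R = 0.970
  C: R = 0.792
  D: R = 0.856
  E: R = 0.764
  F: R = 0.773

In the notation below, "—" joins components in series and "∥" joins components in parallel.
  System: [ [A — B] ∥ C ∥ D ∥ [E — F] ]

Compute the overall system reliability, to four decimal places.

Series (A and B): 0.949000 × 0.970000 = 0.920530
Series (E and F): 0.764000 × 0.773000 = 0.590572
Parallel ([0.920530], C, D, and [0.590572]): 1 − (1 − 0.920530)(1 − 0.792000)(1 − 0.856000)(1 − 0.590572) = 0.9990

0.9990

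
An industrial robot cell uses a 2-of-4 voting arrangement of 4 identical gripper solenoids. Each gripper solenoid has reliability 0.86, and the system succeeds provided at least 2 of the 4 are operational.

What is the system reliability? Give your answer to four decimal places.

R = Σ_{i=2}^{4} C(4,i) p^i (1−p)^{4−i} with p = 0.86
C(4,2)·0.86^2·0.14^2 = 0.086977
C(4,3)·0.86^3·0.14^1 = 0.356191
C(4,4)·0.86^4·0.14^0 = 0.547008
Sum = 0.9902

0.9902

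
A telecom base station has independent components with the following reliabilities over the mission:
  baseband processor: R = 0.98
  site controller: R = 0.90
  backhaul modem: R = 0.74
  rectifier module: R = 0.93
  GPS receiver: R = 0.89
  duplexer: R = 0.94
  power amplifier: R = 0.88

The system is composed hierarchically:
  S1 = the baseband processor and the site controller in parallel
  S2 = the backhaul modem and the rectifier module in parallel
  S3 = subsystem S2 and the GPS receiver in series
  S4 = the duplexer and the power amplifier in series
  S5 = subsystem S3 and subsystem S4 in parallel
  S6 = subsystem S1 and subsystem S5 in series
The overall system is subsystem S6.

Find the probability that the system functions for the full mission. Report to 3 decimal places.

Parallel (baseband processor and site controller): 1 − (1 − 0.98000)(1 − 0.90000) = 0.99800
Parallel (backhaul modem and rectifier module): 1 − (1 − 0.74000)(1 − 0.93000) = 0.98180
Series ([0.98180] and GPS receiver): 0.98180 × 0.89000 = 0.87380
Series (duplexer and power amplifier): 0.94000 × 0.88000 = 0.82720
Parallel ([0.87380] and [0.82720]): 1 − (1 − 0.87380)(1 − 0.82720) = 0.97819
Series ([0.99800] and [0.97819]): 0.99800 × 0.97819 = 0.976

0.976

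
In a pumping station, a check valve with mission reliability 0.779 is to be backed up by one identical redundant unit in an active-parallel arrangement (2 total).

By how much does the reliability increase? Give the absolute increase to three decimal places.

0.172

R_before = 0.779
R_after = 1 − (1 − 0.779)^2 = 0.951
ΔR = 0.951 − 0.779 = 0.172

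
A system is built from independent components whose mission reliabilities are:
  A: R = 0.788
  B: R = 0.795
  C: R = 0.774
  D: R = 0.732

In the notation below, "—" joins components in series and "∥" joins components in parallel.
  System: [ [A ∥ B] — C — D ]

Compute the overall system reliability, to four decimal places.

Parallel (A and B): 1 − (1 − 0.788000)(1 − 0.795000) = 0.956540
Series ([0.956540], C, and D): 0.956540 × 0.774000 × 0.732000 = 0.5419

0.5419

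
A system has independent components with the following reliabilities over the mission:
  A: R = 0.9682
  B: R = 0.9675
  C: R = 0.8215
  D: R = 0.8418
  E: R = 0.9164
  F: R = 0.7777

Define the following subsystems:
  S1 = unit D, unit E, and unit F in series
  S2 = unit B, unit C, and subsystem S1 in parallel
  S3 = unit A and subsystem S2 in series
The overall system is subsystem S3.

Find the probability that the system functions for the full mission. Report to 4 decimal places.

Series (D, E, and F): 0.841800 × 0.916400 × 0.777700 = 0.599938
Parallel (B, C, and [0.599938]): 1 − (1 − 0.967500)(1 − 0.821500)(1 − 0.599938) = 0.997679
Series (A and [0.997679]): 0.968200 × 0.997679 = 0.9660

0.9660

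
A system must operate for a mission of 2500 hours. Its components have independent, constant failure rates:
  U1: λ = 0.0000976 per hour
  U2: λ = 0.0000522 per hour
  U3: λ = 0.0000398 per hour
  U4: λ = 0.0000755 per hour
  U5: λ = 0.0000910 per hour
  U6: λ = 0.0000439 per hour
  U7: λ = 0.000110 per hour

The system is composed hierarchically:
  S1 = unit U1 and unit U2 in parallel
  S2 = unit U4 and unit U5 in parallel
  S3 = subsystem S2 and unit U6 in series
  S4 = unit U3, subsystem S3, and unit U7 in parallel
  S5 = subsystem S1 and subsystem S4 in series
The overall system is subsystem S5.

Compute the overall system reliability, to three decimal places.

R(U1) = exp(−0.0000976 × 2500) = 0.78349
R(U2) = exp(−0.0000522 × 2500) = 0.87766
R(U3) = exp(−0.0000398 × 2500) = 0.90529
R(U4) = exp(−0.0000755 × 2500) = 0.82799
R(U5) = exp(−0.0000910 × 2500) = 0.79652
R(U6) = exp(−0.0000439 × 2500) = 0.89606
R(U7) = exp(−0.000110 × 2500) = 0.75957
Parallel (U1 and U2): 1 − (1 − 0.78349)(1 − 0.87766) = 0.97351
Parallel (U4 and U5): 1 − (1 − 0.82799)(1 − 0.79652) = 0.96500
Series ([0.96500] and U6): 0.96500 × 0.89606 = 0.86470
Parallel (U3, [0.86470], and U7): 1 − (1 − 0.90529)(1 − 0.86470)(1 − 0.75957) = 0.99692
Series ([0.97351] and [0.99692]): 0.97351 × 0.99692 = 0.971

0.971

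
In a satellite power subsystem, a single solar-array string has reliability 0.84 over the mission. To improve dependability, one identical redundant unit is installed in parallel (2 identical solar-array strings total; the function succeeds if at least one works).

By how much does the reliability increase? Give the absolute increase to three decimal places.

R_before = 0.84
R_after = 1 − (1 − 0.84)^2 = 0.974
ΔR = 0.974 − 0.84 = 0.134

0.134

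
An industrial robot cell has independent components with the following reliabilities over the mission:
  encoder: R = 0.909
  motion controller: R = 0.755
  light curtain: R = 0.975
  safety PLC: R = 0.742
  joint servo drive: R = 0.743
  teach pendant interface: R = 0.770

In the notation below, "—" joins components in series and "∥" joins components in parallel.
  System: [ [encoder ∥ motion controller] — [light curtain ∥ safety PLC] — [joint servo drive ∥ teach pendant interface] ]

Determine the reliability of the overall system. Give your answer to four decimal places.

Parallel (encoder and motion controller): 1 − (1 − 0.909000)(1 − 0.755000) = 0.977705
Parallel (light curtain and safety PLC): 1 − (1 − 0.975000)(1 − 0.742000) = 0.993550
Parallel (joint servo drive and teach pendant interface): 1 − (1 − 0.743000)(1 − 0.770000) = 0.940890
Series ([0.977705], [0.993550], and [0.940890]): 0.977705 × 0.993550 × 0.940890 = 0.9140

0.9140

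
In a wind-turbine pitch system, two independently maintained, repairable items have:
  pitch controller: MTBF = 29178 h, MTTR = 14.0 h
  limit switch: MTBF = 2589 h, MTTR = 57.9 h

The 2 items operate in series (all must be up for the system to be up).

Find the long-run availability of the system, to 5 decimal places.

0.97766

A(pitch controller) = MTBF/(MTBF+MTTR) = 29178/(29178+14.0) = 0.999520
A(limit switch) = MTBF/(MTBF+MTTR) = 2589/(2589+57.9) = 0.978125
Series availability: 0.999520 × 0.978125 = 0.97766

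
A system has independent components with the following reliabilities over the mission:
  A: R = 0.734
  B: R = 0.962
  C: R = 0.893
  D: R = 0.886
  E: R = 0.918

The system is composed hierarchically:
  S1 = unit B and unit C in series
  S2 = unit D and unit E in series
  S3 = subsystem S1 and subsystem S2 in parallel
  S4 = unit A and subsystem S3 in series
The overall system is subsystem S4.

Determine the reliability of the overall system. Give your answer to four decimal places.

Series (B and C): 0.962000 × 0.893000 = 0.859066
Series (D and E): 0.886000 × 0.918000 = 0.813348
Parallel ([0.859066] and [0.813348]): 1 − (1 − 0.859066)(1 − 0.813348) = 0.973694
Series (A and [0.973694]): 0.734000 × 0.973694 = 0.7147

0.7147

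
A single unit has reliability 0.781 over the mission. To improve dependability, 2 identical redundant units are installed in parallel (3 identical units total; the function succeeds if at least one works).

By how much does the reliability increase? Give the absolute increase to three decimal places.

0.208

R_before = 0.781
R_after = 1 − (1 − 0.781)^3 = 0.989
ΔR = 0.989 − 0.781 = 0.208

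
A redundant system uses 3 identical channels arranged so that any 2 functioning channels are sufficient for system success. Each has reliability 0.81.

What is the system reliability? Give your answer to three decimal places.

R = Σ_{i=2}^{3} C(3,i) p^i (1−p)^{3−i} with p = 0.81
C(3,2)·0.81^2·0.19^1 = 0.37398
C(3,3)·0.81^3·0.19^0 = 0.53144
Sum = 0.905

0.905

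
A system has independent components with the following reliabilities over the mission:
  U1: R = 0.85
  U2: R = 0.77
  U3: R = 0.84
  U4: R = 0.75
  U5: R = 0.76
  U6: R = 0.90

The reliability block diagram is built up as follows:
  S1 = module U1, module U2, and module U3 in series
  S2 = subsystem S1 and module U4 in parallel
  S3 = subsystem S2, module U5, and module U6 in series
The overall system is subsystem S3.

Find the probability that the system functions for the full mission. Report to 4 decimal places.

Series (U1, U2, and U3): 0.850000 × 0.770000 × 0.840000 = 0.549780
Parallel ([0.549780] and U4): 1 − (1 − 0.549780)(1 − 0.750000) = 0.887445
Series ([0.887445], U5, and U6): 0.887445 × 0.760000 × 0.900000 = 0.6070

0.6070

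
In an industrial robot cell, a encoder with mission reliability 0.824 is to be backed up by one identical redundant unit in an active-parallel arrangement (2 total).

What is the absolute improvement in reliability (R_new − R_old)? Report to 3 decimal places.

0.145

R_before = 0.824
R_after = 1 − (1 − 0.824)^2 = 0.969
ΔR = 0.969 − 0.824 = 0.145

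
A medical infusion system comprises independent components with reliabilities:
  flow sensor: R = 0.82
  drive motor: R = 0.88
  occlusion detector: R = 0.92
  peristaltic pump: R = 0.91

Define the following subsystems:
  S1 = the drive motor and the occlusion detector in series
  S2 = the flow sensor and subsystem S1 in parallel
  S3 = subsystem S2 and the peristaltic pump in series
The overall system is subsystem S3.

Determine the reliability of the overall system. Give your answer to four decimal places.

Series (drive motor and occlusion detector): 0.880000 × 0.920000 = 0.809600
Parallel (flow sensor and [0.809600]): 1 − (1 − 0.820000)(1 − 0.809600) = 0.965728
Series ([0.965728] and peristaltic pump): 0.965728 × 0.910000 = 0.8788

0.8788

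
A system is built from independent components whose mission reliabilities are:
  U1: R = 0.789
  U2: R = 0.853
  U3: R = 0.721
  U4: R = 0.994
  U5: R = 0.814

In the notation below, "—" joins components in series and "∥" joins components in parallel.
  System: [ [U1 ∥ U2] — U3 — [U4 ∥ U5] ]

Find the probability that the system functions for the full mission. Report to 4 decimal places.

0.6979

Parallel (U1 and U2): 1 − (1 − 0.789000)(1 − 0.853000) = 0.968983
Parallel (U4 and U5): 1 − (1 − 0.994000)(1 − 0.814000) = 0.998884
Series ([0.968983], U3, and [0.998884]): 0.968983 × 0.721000 × 0.998884 = 0.6979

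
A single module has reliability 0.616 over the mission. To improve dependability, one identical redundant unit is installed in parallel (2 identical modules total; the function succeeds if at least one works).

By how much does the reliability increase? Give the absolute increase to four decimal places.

R_before = 0.616
R_after = 1 − (1 − 0.616)^2 = 0.8525
ΔR = 0.8525 − 0.616 = 0.2365

0.2365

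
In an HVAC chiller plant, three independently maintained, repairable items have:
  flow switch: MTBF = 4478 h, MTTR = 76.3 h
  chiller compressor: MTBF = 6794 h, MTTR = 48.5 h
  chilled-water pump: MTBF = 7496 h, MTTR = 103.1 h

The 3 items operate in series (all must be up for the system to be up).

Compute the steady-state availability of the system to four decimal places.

0.9630

A(flow switch) = MTBF/(MTBF+MTTR) = 4478/(4478+76.3) = 0.983247
A(chiller compressor) = MTBF/(MTBF+MTTR) = 6794/(6794+48.5) = 0.992912
A(chilled-water pump) = MTBF/(MTBF+MTTR) = 7496/(7496+103.1) = 0.986433
Series availability: 0.983247 × 0.992912 × 0.986433 = 0.9630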